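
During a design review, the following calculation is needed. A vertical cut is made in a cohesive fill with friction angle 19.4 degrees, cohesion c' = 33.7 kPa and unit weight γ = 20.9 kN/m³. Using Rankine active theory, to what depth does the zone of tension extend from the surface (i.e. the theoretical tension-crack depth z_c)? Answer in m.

4.55 m

K_a = tan²(45° − 19.4°/2) = 0.5013; √K_a = 0.7080.
The active pressure is zero where K_a γ z = 2c√K_a, so z_c = 2c/(γ√K_a) = 2×33.7/(20.9×0.7080) = 4.555 m.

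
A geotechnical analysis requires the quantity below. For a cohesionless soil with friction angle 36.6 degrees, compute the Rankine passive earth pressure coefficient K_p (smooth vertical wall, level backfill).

K_p = (1 + sin φ)/(1 − sin φ) = tan²(45° + 36.6°/2) = 3.953.

3.95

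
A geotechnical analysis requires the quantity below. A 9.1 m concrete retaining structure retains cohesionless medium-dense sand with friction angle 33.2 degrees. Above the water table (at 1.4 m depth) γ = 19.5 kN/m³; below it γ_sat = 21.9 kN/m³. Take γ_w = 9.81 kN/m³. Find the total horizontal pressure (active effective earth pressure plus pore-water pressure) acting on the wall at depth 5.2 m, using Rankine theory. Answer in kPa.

58.7 kPa

K_a = (1 − sin φ)/(1 + sin φ) = 0.2924.
γ' = 21.9 − 9.81 = 12.09 kN/m³.
Effective vertical stress at 5.2 m: σ'_v = 19.5×1.4 + 12.09×3.80 = 73.24 kPa.
σ'_h = K_a σ'_v = 0.2924 × 73.24 = 21.41 kPa; u = γ_w × 3.80 = 37.28 kPa.
Total σ_h = 21.41 + 37.28 = 58.69 kPa.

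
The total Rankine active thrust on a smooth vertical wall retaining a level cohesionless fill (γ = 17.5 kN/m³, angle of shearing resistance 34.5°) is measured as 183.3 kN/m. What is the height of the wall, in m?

8.70 m

K_a = 0.2768. P_a = ½ K_a γ H² ⇒ H = √(2P_a/(K_a γ)).
H = √(2×183.3/(0.2768×17.5)) = 8.699 m.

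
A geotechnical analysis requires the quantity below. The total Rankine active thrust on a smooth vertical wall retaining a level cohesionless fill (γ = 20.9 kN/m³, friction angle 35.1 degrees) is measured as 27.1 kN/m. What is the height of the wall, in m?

3.10 m

K_a = 0.2698. P_a = ½ K_a γ H² ⇒ H = √(2P_a/(K_a γ)).
H = √(2×27.1/(0.2698×20.9)) = 3.100 m.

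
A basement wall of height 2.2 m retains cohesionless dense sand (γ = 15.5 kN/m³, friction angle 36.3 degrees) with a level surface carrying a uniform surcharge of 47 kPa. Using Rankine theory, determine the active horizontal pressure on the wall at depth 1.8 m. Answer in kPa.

K_a = (1 − sin φ)/(1 + sin φ) = 0.2563.
σ_v = γz + q = 15.5 × 1.8 + 47 = 74.90 kPa.
σ_h = K_a σ_v = 0.2563 × 74.90 = 19.19 kPa.

19.2 kPa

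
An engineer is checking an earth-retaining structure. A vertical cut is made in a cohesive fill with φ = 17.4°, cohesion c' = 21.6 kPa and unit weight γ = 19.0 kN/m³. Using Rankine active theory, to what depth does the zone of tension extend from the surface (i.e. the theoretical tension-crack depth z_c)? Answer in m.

3.10 m

K_a = tan²(45° − 17.4°/2) = 0.5396; √K_a = 0.7346.
The active pressure is zero where K_a γ z = 2c√K_a, so z_c = 2c/(γ√K_a) = 2×21.6/(19.0×0.7346) = 3.095 m.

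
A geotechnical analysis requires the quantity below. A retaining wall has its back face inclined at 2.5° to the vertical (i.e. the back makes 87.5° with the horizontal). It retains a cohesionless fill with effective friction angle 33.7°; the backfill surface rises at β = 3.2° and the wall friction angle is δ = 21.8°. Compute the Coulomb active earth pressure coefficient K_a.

0.286

K_a = sin²(α+φ) / [sin²α · sin(α−δ) · (1 + √{sin(φ+δ)sin(φ−β) / (sin(α−δ)sin(α+β))})²].
With α = 87.5°, φ = 33.7°, δ = 21.8°, β = 3.2°: K_a = 0.2858.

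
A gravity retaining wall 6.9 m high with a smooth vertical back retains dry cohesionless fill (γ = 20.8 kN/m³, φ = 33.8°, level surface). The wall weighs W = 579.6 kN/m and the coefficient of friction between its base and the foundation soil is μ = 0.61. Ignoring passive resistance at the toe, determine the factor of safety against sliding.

K_a = tan²(45° − 33.8°/2) = 0.2851.
P_a = ½K_aγH² = 0.5×0.2851×20.8×6.9² = 141.2 kN/m, acting at H/3 = 2.300 m above the base.
FS_sliding = μW / P_a = 0.61×579.6 / 141.2 = 2.505.

2.50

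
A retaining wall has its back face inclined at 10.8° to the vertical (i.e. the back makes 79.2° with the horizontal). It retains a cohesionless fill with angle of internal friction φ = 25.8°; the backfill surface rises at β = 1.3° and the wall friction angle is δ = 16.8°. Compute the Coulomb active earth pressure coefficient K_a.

0.445

K_a = sin²(α+φ) / [sin²α · sin(α−δ) · (1 + √{sin(φ+δ)sin(φ−β) / (sin(α−δ)sin(α+β))})²].
With α = 79.2°, φ = 25.8°, δ = 16.8°, β = 1.3°: K_a = 0.4445.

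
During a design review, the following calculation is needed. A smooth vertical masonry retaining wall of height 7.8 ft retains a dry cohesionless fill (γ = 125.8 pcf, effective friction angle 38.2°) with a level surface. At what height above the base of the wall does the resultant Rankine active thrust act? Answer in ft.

K_a = 0.2358.
The pressure distribution is triangular, so the resultant acts at H/3 above the base = 7.8/3 = 2.600 ft.

2.60 ft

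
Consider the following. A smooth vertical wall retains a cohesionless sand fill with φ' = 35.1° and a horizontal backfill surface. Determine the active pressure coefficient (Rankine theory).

0.270

K_a = (1 − sin φ)/(1 + sin φ) = (1 − sin 35.1°)/(1 + sin 35.1°) = 0.2698.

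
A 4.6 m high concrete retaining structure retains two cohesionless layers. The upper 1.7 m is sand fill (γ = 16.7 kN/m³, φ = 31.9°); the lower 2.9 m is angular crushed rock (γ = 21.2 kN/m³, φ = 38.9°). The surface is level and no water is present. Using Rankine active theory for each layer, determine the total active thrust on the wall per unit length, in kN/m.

K_a1 = tan²(45°−31.9°/2) = 0.3085; K_a2 = tan²(45°−38.9°/2) = 0.2285.
Layer 1: σ at base = K_a1 γ₁ h₁ = 8.759 kPa; P₁ = ½×8.759×1.7 = 7.445.
Layer 2: σ_v at top = γ₁h₁ = 28.39; σ_h top = K_a2×28.39 = 6.488; σ_h base = K_a2×(28.39+21.2×2.9) = 20.54.
P₂ = ½(6.488+20.54)×2.9 = 39.19. Total P_a = 7.445+39.19 = 46.63 kN/m.

46.6 kN/m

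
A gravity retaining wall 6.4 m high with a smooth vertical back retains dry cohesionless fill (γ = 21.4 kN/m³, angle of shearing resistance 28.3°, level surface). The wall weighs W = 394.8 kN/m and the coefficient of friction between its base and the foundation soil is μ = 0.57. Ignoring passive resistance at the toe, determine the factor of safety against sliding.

1.44

K_a = tan²(45° − 28.3°/2) = 0.3568.
P_a = ½K_aγH² = 0.5×0.3568×21.4×6.4² = 156.4 kN/m, acting at H/3 = 2.133 m above the base.
FS_sliding = μW / P_a = 0.57×394.8 / 156.4 = 1.439.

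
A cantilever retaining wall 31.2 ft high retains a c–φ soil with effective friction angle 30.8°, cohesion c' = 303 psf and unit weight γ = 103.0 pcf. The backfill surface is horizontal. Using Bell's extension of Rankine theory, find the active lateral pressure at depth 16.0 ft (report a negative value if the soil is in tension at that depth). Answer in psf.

K_a = (1 − sin φ)/(1 + sin φ) = 0.3227.
σ_a = K_a γ z − 2c√K_a = 0.3227×103.0×16.0 − 2×303×0.5681 = 187.6 psf.

188 psf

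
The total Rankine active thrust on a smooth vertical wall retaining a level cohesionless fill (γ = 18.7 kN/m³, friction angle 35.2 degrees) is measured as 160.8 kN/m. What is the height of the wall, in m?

8.00 m

K_a = 0.2687. P_a = ½ K_a γ H² ⇒ H = √(2P_a/(K_a γ)).
H = √(2×160.8/(0.2687×18.7)) = 8.000 m.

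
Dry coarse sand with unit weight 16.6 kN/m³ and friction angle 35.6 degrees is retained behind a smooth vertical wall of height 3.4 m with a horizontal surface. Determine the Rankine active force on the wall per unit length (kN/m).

K_a = tan²(45° − φ/2) = 0.2641.
P_a = ½ K_a γ H² = 0.5 × 0.2641 × 16.6 × 3.4² = 25.34 kN/m.

25.3 kN/m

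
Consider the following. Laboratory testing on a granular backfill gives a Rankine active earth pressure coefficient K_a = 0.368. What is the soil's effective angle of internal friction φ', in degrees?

27.5°

K_a = tan²(45° − φ/2) ⇒ 45° − φ/2 = arctan(√0.368) = 31.24°.
φ = 2(45° − 31.24°) = 27.52°.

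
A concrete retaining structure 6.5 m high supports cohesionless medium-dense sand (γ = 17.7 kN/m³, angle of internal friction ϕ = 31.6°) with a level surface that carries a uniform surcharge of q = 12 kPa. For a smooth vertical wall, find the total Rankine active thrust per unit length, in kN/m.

141 kN/m

K_a = tan²(45° − φ/2) = 0.3123.
Soil triangle: ½ K_a γ H² = 0.5×0.3123×17.7×6.5² = 116.8 kN/m.
Surcharge rectangle: K_a q H = 0.3123×12×6.5 = 24.36 kN/m.
Total = 116.8 + 24.36 = 141.2 kN/m.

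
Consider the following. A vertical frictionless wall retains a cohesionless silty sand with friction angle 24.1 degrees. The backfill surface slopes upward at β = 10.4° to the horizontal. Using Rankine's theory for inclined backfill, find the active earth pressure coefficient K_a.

0.450

K_a = cos β · (cos β − √(cos²β − cos²φ)) / (cos β + √(cos²β − cos²φ)).
cos β = 0.9836, cos φ = 0.9128, √(cos²β − cos²φ) = 0.3663.
K_a = 0.9836 × (0.9836 − 0.3663)/(0.9836 + 0.3663) = 0.4498.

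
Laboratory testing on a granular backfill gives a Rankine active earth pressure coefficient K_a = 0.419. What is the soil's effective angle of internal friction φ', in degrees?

K_a = tan²(45° − φ/2) ⇒ 45° − φ/2 = arctan(√0.419) = 32.92°.
φ = 2(45° − 32.92°) = 24.17°.

24.2°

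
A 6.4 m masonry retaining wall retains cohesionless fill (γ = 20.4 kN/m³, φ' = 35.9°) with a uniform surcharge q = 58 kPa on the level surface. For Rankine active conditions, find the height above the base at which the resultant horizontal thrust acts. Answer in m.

K_a = 0.2607.
Triangular part P₁ = ½K_aγH² = 108.9 at H/3 = 2.133 m; rectangular part P₂ = K_a q H = 96.79 at H/2 = 3.200 m.
ȳ = (P₁·2.133 + P₂·3.200)/(P₁+P₂) = 2.635 m.

2.64 m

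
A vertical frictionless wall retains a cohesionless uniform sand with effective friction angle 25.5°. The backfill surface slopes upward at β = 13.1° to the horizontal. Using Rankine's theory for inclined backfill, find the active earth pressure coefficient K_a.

K_a = cos β · (cos β − √(cos²β − cos²φ)) / (cos β + √(cos²β − cos²φ)).
cos β = 0.9740, cos φ = 0.9026, √(cos²β − cos²φ) = 0.3660.
K_a = 0.9740 × (0.9740 − 0.3660)/(0.9740 + 0.3660) = 0.4419.

0.442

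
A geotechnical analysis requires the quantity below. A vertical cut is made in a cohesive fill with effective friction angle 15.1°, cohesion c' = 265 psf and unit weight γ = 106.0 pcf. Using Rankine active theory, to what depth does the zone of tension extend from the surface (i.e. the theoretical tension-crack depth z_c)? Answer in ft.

K_a = tan²(45° − 15.1°/2) = 0.5867; √K_a = 0.7659.
The active pressure is zero where K_a γ z = 2c√K_a, so z_c = 2c/(γ√K_a) = 2×265/(106.0×0.7659) = 6.528 ft.

6.53 ft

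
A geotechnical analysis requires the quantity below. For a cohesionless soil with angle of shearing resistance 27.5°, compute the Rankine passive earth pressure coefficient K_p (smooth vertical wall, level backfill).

K_p = (1 + sin φ)/(1 − sin φ) = tan²(45° + 27.5°/2) = 2.716.

2.72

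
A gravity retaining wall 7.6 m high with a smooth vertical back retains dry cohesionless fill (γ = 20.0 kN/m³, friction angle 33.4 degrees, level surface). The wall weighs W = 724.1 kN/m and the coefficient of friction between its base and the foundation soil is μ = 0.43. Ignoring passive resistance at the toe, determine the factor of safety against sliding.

K_a = tan²(45° − 33.4°/2) = 0.2899.
P_a = ½K_aγH² = 0.5×0.2899×20.0×7.6² = 167.5 kN/m, acting at H/3 = 2.533 m above the base.
FS_sliding = μW / P_a = 0.43×724.1 / 167.5 = 1.859.

1.86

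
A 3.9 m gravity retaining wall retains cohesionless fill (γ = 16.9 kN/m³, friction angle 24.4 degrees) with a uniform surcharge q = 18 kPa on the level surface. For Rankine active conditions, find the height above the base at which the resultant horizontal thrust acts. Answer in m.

K_a = 0.4153.
Triangular part P₁ = ½K_aγH² = 53.38 at H/3 = 1.300 m; rectangular part P₂ = K_a q H = 29.16 at H/2 = 1.950 m.
ȳ = (P₁·1.300 + P₂·1.950)/(P₁+P₂) = 1.530 m.

1.53 m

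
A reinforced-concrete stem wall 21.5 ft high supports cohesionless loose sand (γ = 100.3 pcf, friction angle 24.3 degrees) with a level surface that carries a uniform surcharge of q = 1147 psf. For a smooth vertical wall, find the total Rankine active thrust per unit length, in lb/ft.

K_a = tan²(45° − φ/2) = 0.4169.
Soil triangle: ½ K_a γ H² = 0.5×0.4169×100.3×21.5² = 9665 lb/ft.
Surcharge rectangle: K_a q H = 0.4169×1147×21.5 = 10280 lb/ft.
Total = 9665 + 10280 = 19950 lb/ft.

19900 lb/ft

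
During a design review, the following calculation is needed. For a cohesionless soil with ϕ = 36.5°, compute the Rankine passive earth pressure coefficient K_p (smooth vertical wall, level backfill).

3.94

K_p = (1 + sin φ)/(1 − sin φ) = tan²(45° + 36.5°/2) = 3.936.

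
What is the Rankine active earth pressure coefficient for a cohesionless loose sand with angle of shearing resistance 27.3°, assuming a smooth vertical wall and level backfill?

0.371

K_a = (1 − sin φ)/(1 + sin φ) = (1 − sin 27.3°)/(1 + sin 27.3°) = 0.3711.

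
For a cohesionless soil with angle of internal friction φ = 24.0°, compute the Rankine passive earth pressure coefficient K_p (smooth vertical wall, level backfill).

2.37

K_p = (1 + sin φ)/(1 − sin φ) = tan²(45° + 24.0°/2) = 2.371.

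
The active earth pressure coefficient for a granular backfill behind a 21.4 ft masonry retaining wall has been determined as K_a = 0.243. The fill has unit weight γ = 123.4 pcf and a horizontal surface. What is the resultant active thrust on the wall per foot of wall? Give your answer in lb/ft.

P = ½ K_a γ H² = 0.5 × 0.243 × 123.4 × 21.4² = 6866 lb/ft.

6870 lb/ft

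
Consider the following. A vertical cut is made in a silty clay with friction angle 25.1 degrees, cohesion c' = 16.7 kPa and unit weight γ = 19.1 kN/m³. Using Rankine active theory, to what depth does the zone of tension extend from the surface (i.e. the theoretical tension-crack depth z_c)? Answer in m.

2.75 m

K_a = tan²(45° − 25.1°/2) = 0.4043; √K_a = 0.6358.
The active pressure is zero where K_a γ z = 2c√K_a, so z_c = 2c/(γ√K_a) = 2×16.7/(19.1×0.6358) = 2.750 m.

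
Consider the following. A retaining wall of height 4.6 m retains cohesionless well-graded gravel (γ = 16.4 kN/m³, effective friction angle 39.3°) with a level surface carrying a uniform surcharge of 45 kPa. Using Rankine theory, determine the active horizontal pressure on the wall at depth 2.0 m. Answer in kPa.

K_a = (1 − sin φ)/(1 + sin φ) = 0.2245.
σ_v = γz + q = 16.4 × 2.0 + 45 = 77.80 kPa.
σ_h = K_a σ_v = 0.2245 × 77.80 = 17.46 kPa.

17.5 kPa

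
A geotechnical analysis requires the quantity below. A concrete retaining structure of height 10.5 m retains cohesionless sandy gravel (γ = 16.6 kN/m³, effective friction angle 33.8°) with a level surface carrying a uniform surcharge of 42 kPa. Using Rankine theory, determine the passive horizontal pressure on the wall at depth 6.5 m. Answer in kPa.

K_p = (1 + sin φ)/(1 − sin φ) = 3.508.
σ_v = γz + q = 16.6 × 6.5 + 42 = 149.9 kPa.
σ_h = K_p σ_v = 3.508 × 149.9 = 525.8 kPa.

526 kPa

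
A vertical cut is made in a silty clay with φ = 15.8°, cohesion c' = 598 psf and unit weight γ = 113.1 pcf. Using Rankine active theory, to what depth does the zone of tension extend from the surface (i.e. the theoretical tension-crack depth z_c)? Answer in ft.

14.0 ft

K_a = tan²(45° − 15.8°/2) = 0.5720; √K_a = 0.7563.
The active pressure is zero where K_a γ z = 2c√K_a, so z_c = 2c/(γ√K_a) = 2×598/(113.1×0.7563) = 13.98 ft.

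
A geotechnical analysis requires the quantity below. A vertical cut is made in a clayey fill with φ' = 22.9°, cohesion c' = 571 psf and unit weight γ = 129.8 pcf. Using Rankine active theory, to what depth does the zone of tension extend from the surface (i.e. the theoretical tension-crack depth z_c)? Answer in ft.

K_a = tan²(45° − 22.9°/2) = 0.4398; √K_a = 0.6631.
The active pressure is zero where K_a γ z = 2c√K_a, so z_c = 2c/(γ√K_a) = 2×571/(129.8×0.6631) = 13.27 ft.

13.3 ft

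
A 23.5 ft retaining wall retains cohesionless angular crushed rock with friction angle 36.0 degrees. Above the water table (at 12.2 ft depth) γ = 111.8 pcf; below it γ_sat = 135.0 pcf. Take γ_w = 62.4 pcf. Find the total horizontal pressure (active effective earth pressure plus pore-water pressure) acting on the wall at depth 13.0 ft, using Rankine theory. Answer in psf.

419 psf

K_a = (1 − sin φ)/(1 + sin φ) = 0.2596.
γ' = 135.0 − 62.4 = 72.60 pcf.
Effective vertical stress at 13.0 ft: σ'_v = 111.8×12.2 + 72.60×0.800 = 1422 psf.
σ'_h = K_a σ'_v = 0.2596 × 1422 = 369.2 psf; u = γ_w × 0.800 = 49.92 psf.
Total σ_h = 369.2 + 49.92 = 419.1 psf.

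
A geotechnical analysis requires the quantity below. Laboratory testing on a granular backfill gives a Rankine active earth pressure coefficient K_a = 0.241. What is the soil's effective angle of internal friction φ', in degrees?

37.7°

K_a = tan²(45° − φ/2) ⇒ 45° − φ/2 = arctan(√0.241) = 26.15°.
φ = 2(45° − 26.15°) = 37.71°.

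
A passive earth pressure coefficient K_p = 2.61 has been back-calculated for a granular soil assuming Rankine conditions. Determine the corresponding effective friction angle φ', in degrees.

26.5°

K_p = (1+sin φ)/(1−sin φ) ⇒ sin φ = (K_p − 1)/(K_p + 1) = 0.4460.
φ = arcsin(0.4460) = 26.49°.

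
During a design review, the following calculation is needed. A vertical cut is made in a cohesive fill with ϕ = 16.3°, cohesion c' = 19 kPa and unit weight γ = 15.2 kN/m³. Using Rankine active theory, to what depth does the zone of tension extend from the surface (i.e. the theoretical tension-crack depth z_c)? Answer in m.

3.34 m

K_a = tan²(45° − 16.3°/2) = 0.5617; √K_a = 0.7495.
The active pressure is zero where K_a γ z = 2c√K_a, so z_c = 2c/(γ√K_a) = 2×19/(15.2×0.7495) = 3.336 m.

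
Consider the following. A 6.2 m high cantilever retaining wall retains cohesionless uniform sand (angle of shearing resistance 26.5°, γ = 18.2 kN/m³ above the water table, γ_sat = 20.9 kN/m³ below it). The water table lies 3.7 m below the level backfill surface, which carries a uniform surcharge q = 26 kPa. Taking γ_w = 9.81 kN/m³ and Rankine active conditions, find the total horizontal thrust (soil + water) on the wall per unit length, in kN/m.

218 kN/m

K_a = tan²(45° − φ/2) = 0.3829.
γ' = 20.9 − 9.81 = 11.09 kN/m³. h₂ = H − d_w = 2.5 m.
σ'_h: at surface K_a·q = 9.956; at WT K_a(q+γd_w) = 35.74; at base K_a(q+γd_w+γ'h₂) = 46.36 kPa.
P₁ = ½(9.956+35.74)×3.7 = 84.54; P₂ = ½(35.74+46.36)×2.5 = 102.6; P_w = ½γ_w h₂² = 30.66.
Total = 84.54+102.6+30.66 = 217.8 kN/m.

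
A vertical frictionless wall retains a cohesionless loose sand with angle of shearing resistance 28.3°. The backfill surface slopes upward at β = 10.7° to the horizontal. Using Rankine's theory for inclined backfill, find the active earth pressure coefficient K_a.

0.378

K_a = cos β · (cos β − √(cos²β − cos²φ)) / (cos β + √(cos²β − cos²φ)).
cos β = 0.9826, cos φ = 0.8805, √(cos²β − cos²φ) = 0.4362.
K_a = 0.9826 × (0.9826 − 0.4362)/(0.9826 + 0.4362) = 0.3784.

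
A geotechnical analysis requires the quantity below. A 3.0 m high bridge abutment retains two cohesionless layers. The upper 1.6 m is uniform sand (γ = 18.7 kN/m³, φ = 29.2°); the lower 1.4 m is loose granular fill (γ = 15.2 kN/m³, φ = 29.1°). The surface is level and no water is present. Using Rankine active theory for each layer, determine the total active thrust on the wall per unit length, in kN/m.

K_a1 = tan²(45°−29.2°/2) = 0.3442; K_a2 = tan²(45°−29.1°/2) = 0.3456.
Layer 1: σ at base = K_a1 γ₁ h₁ = 10.30 kPa; P₁ = ½×10.30×1.6 = 8.239.
Layer 2: σ_v at top = γ₁h₁ = 29.92; σ_h top = K_a2×29.92 = 10.34; σ_h base = K_a2×(29.92+15.2×1.4) = 17.69.
P₂ = ½(10.34+17.69)×1.4 = 19.62. Total P_a = 8.239+19.62 = 27.86 kN/m.

27.9 kN/m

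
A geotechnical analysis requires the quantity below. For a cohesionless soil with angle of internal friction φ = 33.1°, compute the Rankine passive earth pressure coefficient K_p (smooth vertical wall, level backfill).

3.41

K_p = (1 + sin φ)/(1 − sin φ) = tan²(45° + 33.1°/2) = 3.406.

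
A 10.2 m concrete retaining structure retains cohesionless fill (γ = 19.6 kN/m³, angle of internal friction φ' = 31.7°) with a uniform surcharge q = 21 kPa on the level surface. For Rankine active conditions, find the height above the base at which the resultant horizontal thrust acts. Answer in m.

3.70 m

K_a = 0.3111.
Triangular part P₁ = ½K_aγH² = 317.2 at H/3 = 3.400 m; rectangular part P₂ = K_a q H = 66.63 at H/2 = 5.100 m.
ȳ = (P₁·3.400 + P₂·5.100)/(P₁+P₂) = 3.695 m.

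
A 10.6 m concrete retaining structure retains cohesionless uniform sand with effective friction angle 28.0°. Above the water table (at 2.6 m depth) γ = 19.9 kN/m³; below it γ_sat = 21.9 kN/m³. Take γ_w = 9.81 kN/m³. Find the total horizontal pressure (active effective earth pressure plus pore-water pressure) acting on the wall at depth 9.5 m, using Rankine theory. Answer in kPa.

116 kPa

K_a = (1 − sin φ)/(1 + sin φ) = 0.3610.
γ' = 21.9 − 9.81 = 12.09 kN/m³.
Effective vertical stress at 9.5 m: σ'_v = 19.9×2.6 + 12.09×6.90 = 135.2 kPa.
σ'_h = K_a σ'_v = 0.3610 × 135.2 = 48.80 kPa; u = γ_w × 6.90 = 67.69 kPa.
Total σ_h = 48.80 + 67.69 = 116.5 kPa.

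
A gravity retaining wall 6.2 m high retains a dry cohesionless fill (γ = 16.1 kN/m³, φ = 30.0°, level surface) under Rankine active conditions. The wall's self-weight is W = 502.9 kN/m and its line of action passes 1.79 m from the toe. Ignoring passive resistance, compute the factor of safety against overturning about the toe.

K_a = tan²(45° − 30.0°/2) = 0.3333.
P_a = ½K_aγH² = 0.5×0.3333×16.1×6.2² = 103.1 kN/m, acting at H/3 = 2.067 m above the base.
Overturning moment M_o = P_a × H/3 = 103.1 × 2.067 = 213.2.
Resisting moment M_r = W × 1.79 = 502.9 × 1.79 = 900.2.
FS_overturning = M_r/M_o = 900.2/213.2 = 4.223.

4.22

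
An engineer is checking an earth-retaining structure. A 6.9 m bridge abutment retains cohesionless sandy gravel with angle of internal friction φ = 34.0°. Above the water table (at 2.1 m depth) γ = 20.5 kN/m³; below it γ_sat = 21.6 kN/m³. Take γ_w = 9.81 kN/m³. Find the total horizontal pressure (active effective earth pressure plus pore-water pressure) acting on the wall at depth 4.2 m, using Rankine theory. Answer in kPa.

39.8 kPa

K_a = (1 − sin φ)/(1 + sin φ) = 0.2827.
γ' = 21.6 − 9.81 = 11.79 kN/m³.
Effective vertical stress at 4.2 m: σ'_v = 20.5×2.1 + 11.79×2.10 = 67.81 kPa.
σ'_h = K_a σ'_v = 0.2827 × 67.81 = 19.17 kPa; u = γ_w × 2.10 = 20.60 kPa.
Total σ_h = 19.17 + 20.60 = 39.77 kPa.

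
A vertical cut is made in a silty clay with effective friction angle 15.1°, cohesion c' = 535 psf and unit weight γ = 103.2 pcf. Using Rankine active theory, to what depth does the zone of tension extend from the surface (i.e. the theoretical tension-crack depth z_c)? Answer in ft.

K_a = tan²(45° − 15.1°/2) = 0.5867; √K_a = 0.7659.
The active pressure is zero where K_a γ z = 2c√K_a, so z_c = 2c/(γ√K_a) = 2×535/(103.2×0.7659) = 13.54 ft.

13.5 ft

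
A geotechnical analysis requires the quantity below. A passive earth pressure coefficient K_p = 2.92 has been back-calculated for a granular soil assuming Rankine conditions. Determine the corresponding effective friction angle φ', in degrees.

K_p = (1+sin φ)/(1−sin φ) ⇒ sin φ = (K_p − 1)/(K_p + 1) = 0.4898.
φ = arcsin(0.4898) = 29.33°.

29.3°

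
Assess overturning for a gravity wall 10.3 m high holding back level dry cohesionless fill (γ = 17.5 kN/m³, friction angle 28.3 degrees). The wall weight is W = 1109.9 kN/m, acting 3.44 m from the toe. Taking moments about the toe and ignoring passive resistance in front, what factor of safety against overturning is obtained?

K_a = tan²(45° − 28.3°/2) = 0.3568.
P_a = ½K_aγH² = 0.5×0.3568×17.5×10.3² = 331.2 kN/m, acting at H/3 = 3.433 m above the base.
Overturning moment M_o = P_a × H/3 = 331.2 × 3.433 = 1137.
Resisting moment M_r = W × 3.44 = 1109.9 × 3.44 = 3818.
FS_overturning = M_r/M_o = 3818/1137 = 3.358.

3.36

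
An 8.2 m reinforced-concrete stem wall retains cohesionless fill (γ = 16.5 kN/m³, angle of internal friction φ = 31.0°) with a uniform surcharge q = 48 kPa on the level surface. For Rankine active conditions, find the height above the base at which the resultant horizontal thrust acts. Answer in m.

3.30 m

K_a = 0.3201.
Triangular part P₁ = ½K_aγH² = 177.6 at H/3 = 2.733 m; rectangular part P₂ = K_a q H = 126.0 at H/2 = 4.100 m.
ȳ = (P₁·2.733 + P₂·4.100)/(P₁+P₂) = 3.301 m.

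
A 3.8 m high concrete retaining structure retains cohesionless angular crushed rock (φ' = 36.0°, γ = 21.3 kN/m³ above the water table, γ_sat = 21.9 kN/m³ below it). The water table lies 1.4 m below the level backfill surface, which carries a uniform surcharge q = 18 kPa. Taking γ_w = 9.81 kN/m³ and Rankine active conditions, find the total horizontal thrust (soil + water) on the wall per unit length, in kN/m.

K_a = tan²(45° − φ/2) = 0.2596.
γ' = 21.9 − 9.81 = 12.09 kN/m³. h₂ = H − d_w = 2.4 m.
σ'_h: at surface K_a·q = 4.673; at WT K_a(q+γd_w) = 12.41; at base K_a(q+γd_w+γ'h₂) = 19.95 kPa.
P₁ = ½(4.673+12.41)×1.4 = 11.96; P₂ = ½(12.41+19.95)×2.4 = 38.84; P_w = ½γ_w h₂² = 28.25.
Total = 11.96+38.84+28.25 = 79.05 kN/m.

79.0 kN/m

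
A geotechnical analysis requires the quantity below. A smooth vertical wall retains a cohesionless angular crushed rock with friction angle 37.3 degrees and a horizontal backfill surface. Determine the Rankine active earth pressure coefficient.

0.245

K_a = (1 − sin φ)/(1 + sin φ) = (1 − sin 37.3°)/(1 + sin 37.3°) = 0.2453.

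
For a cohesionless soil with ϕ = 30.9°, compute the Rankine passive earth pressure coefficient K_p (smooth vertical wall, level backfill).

K_p = (1 + sin φ)/(1 − sin φ) = tan²(45° + 30.9°/2) = 3.111.

3.11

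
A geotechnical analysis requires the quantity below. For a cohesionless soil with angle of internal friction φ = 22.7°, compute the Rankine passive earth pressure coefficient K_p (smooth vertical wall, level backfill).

2.26

K_p = (1 + sin φ)/(1 − sin φ) = tan²(45° + 22.7°/2) = 2.257.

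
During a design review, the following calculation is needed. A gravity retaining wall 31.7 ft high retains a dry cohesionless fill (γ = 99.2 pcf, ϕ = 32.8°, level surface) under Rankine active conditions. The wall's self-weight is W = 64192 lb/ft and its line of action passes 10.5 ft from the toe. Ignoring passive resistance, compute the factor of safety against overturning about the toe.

4.31

K_a = tan²(45° − 32.8°/2) = 0.2973.
P_a = ½K_aγH² = 0.5×0.2973×99.2×31.7² = 14820 lb/ft, acting at H/3 = 10.57 ft above the base.
Overturning moment M_o = P_a × H/3 = 14820 × 10.57 = 156600.
Resisting moment M_r = W × 10.5 = 64192 × 10.5 = 674000.
FS_overturning = M_r/M_o = 674000/156600 = 4.305.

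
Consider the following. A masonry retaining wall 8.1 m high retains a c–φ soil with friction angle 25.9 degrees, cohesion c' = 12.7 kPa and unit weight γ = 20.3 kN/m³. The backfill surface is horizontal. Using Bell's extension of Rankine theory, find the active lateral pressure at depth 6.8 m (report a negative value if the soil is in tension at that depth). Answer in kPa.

38.2 kPa

K_a = (1 − sin φ)/(1 + sin φ) = 0.3920.
σ_a = K_a γ z − 2c√K_a = 0.3920×20.3×6.8 − 2×12.7×0.6261 = 38.21 kPa.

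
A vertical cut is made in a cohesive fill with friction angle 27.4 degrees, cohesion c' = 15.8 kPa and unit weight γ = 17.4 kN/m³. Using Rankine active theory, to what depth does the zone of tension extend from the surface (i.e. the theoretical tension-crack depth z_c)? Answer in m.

K_a = tan²(45° − 27.4°/2) = 0.3697; √K_a = 0.6080.
The active pressure is zero where K_a γ z = 2c√K_a, so z_c = 2c/(γ√K_a) = 2×15.8/(17.4×0.6080) = 2.987 m.

2.99 m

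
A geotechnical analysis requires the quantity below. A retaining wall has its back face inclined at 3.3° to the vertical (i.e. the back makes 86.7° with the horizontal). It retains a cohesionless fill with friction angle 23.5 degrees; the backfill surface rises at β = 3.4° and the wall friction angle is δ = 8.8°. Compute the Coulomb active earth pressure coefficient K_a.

0.440

K_a = sin²(α+φ) / [sin²α · sin(α−δ) · (1 + √{sin(φ+δ)sin(φ−β) / (sin(α−δ)sin(α+β))})²].
With α = 86.7°, φ = 23.5°, δ = 8.8°, β = 3.4°: K_a = 0.4399.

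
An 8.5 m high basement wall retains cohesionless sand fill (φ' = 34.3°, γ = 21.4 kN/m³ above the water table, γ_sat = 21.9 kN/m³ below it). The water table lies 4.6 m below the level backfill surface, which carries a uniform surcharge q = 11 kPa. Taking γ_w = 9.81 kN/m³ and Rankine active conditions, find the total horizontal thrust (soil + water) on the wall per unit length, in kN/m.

K_a = tan²(45° − φ/2) = 0.2792.
γ' = 21.9 − 9.81 = 12.09 kN/m³. h₂ = H − d_w = 3.9 m.
σ'_h: at surface K_a·q = 3.071; at WT K_a(q+γd_w) = 30.55; at base K_a(q+γd_w+γ'h₂) = 43.71 kPa.
P₁ = ½(3.071+30.55)×4.6 = 77.33; P₂ = ½(30.55+43.71)×3.9 = 144.8; P_w = ½γ_w h₂² = 74.61.
Total = 77.33+144.8+74.61 = 296.8 kN/m.

297 kN/m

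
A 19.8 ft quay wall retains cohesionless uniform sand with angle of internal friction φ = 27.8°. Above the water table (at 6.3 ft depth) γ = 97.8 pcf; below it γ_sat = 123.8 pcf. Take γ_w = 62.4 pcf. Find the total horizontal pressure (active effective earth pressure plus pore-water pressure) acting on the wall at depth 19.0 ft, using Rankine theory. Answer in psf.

1300 psf

K_a = (1 − sin φ)/(1 + sin φ) = 0.3639.
γ' = 123.8 − 62.4 = 61.40 pcf.
Effective vertical stress at 19.0 ft: σ'_v = 97.8×6.3 + 61.40×12.7 = 1396 psf.
σ'_h = K_a σ'_v = 0.3639 × 1396 = 508.0 psf; u = γ_w × 12.7 = 792.5 psf.
Total σ_h = 508.0 + 792.5 = 1300 psf.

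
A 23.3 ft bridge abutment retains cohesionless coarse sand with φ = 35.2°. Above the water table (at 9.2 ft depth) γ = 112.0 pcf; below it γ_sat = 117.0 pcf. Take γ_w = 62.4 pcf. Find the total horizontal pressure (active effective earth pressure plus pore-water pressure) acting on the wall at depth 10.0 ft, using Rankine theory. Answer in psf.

339 psf

K_a = (1 − sin φ)/(1 + sin φ) = 0.2687.
γ' = 117.0 − 62.4 = 54.60 pcf.
Effective vertical stress at 10.0 ft: σ'_v = 112.0×9.2 + 54.60×0.800 = 1074 psf.
σ'_h = K_a σ'_v = 0.2687 × 1074 = 288.6 psf; u = γ_w × 0.800 = 49.92 psf.
Total σ_h = 288.6 + 49.92 = 338.5 psf.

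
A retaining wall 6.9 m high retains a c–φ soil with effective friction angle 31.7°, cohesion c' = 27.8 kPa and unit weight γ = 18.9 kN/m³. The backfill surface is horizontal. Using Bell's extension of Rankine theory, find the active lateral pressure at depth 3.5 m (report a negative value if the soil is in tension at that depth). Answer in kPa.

-10.4 kPa

K_a = (1 − sin φ)/(1 + sin φ) = 0.3111.
σ_a = K_a γ z − 2c√K_a = 0.3111×18.9×3.5 − 2×27.8×0.5577 = -10.43 kPa.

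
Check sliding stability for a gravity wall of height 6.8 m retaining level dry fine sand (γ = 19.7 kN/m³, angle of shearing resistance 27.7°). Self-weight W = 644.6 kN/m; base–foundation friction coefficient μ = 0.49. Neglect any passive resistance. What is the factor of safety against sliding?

K_a = tan²(45° − 27.7°/2) = 0.3653.
P_a = ½K_aγH² = 0.5×0.3653×19.7×6.8² = 166.4 kN/m, acting at H/3 = 2.267 m above the base.
FS_sliding = μW / P_a = 0.49×644.6 / 166.4 = 1.898.

1.90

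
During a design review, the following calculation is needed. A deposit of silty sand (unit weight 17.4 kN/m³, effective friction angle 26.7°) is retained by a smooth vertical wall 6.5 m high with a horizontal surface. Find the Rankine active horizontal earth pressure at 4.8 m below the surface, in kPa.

K_a = (1 − sin φ)/(1 + sin φ) = 0.3800.
σ_h = K_a γ z = 0.3800 × 17.4 × 4.8 = 31.73 kPa.

31.7 kPa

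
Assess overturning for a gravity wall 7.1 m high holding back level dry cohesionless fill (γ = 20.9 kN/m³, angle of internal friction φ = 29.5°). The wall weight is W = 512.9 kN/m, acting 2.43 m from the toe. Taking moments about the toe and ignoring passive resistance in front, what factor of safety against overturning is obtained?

K_a = tan²(45° − 29.5°/2) = 0.3401.
P_a = ½K_aγH² = 0.5×0.3401×20.9×7.1² = 179.2 kN/m, acting at H/3 = 2.367 m above the base.
Overturning moment M_o = P_a × H/3 = 179.2 × 2.367 = 424.0.
Resisting moment M_r = W × 2.43 = 512.9 × 2.43 = 1246.
FS_overturning = M_r/M_o = 1246/424.0 = 2.939.

2.94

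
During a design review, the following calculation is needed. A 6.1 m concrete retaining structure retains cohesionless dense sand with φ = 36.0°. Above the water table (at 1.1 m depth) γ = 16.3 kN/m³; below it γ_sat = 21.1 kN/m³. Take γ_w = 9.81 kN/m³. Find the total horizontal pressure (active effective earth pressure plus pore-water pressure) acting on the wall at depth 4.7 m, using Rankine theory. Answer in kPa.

50.5 kPa

K_a = (1 − sin φ)/(1 + sin φ) = 0.2596.
γ' = 21.1 − 9.81 = 11.29 kN/m³.
Effective vertical stress at 4.7 m: σ'_v = 16.3×1.1 + 11.29×3.60 = 58.57 kPa.
σ'_h = K_a σ'_v = 0.2596 × 58.57 = 15.21 kPa; u = γ_w × 3.60 = 35.32 kPa.
Total σ_h = 15.21 + 35.32 = 50.52 kPa.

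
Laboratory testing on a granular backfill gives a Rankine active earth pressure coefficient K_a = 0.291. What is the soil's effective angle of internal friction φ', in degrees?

K_a = tan²(45° − φ/2) ⇒ 45° − φ/2 = arctan(√0.291) = 28.34°.
φ = 2(45° − 28.34°) = 33.31°.

33.3°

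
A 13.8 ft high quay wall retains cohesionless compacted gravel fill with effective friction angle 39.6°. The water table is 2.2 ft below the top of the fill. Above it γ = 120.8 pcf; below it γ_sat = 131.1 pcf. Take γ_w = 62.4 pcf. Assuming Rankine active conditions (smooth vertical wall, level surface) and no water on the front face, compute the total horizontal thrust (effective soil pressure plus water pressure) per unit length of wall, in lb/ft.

5970 lb/ft

K_a = tan²(45° − φ/2) = 0.2214.
γ' = 131.1 − 62.4 = 68.70 pcf. Depth below WT = 11.6 ft.
σ'_h at WT = K_a γ d_w = 58.85 psf; at base = 58.85 + K_a γ' × 11.6 = 235.3 psf.
P₁ (0–2.2 ft) = ½×58.85×2.2 = 64.73. P₂ (2.2–13.8 ft) = ½(58.85+235.3)×11.6 = 1706.
P_w = ½ γ_w h₂² = 0.5×62.4×11.6² = 4198. Total = 64.73+1706+4198 = 5969 lb/ft.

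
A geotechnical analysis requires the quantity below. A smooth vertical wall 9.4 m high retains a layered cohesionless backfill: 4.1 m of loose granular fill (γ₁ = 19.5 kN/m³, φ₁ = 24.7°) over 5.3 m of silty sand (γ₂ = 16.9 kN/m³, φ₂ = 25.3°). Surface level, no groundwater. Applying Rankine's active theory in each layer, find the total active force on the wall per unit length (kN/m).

333 kN/m

K_a1 = tan²(45°−24.7°/2) = 0.4106; K_a2 = tan²(45°−25.3°/2) = 0.4012.
Layer 1: σ at base = K_a1 γ₁ h₁ = 32.83 kPa; P₁ = ½×32.83×4.1 = 67.29.
Layer 2: σ_v at top = γ₁h₁ = 79.95; σ_h top = K_a2×79.95 = 32.08; σ_h base = K_a2×(79.95+16.9×5.3) = 68.01.
P₂ = ½(32.08+68.01)×5.3 = 265.2. Total P_a = 67.29+265.2 = 332.5 kN/m.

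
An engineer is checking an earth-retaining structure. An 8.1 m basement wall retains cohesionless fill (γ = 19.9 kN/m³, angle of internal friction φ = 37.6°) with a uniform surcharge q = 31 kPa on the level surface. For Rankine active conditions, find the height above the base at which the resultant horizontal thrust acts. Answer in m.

K_a = 0.2421.
Triangular part P₁ = ½K_aγH² = 158.1 at H/3 = 2.700 m; rectangular part P₂ = K_a q H = 60.80 at H/2 = 4.050 m.
ȳ = (P₁·2.700 + P₂·4.050)/(P₁+P₂) = 3.075 m.

3.08 m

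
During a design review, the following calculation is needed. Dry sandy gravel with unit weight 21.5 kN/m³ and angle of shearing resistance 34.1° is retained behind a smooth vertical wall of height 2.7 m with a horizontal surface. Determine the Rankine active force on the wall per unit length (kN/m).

22.1 kN/m

K_a = tan²(45° − φ/2) = 0.2815.
P_a = ½ K_a γ H² = 0.5 × 0.2815 × 21.5 × 2.7² = 22.06 kN/m.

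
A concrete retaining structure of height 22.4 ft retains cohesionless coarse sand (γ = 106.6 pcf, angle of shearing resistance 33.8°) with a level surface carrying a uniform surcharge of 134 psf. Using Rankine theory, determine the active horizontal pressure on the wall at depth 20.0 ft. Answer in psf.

646 psf

K_a = (1 − sin φ)/(1 + sin φ) = 0.2851.
σ_v = γz + q = 106.6 × 20.0 + 134 = 2266 psf.
σ_h = K_a σ_v = 0.2851 × 2266 = 646.0 psf.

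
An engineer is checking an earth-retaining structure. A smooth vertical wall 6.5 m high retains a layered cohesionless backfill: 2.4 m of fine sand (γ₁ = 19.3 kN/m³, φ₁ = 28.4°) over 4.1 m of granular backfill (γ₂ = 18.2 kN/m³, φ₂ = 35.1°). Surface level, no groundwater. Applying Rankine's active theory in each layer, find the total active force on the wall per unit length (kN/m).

K_a1 = tan²(45°−28.4°/2) = 0.3554; K_a2 = tan²(45°−35.1°/2) = 0.2698.
Layer 1: σ at base = K_a1 γ₁ h₁ = 16.46 kPa; P₁ = ½×16.46×2.4 = 19.75.
Layer 2: σ_v at top = γ₁h₁ = 46.32; σ_h top = K_a2×46.32 = 12.50; σ_h base = K_a2×(46.32+18.2×4.1) = 32.63.
P₂ = ½(12.50+32.63)×4.1 = 92.52. Total P_a = 19.75+92.52 = 112.3 kN/m.

112 kN/m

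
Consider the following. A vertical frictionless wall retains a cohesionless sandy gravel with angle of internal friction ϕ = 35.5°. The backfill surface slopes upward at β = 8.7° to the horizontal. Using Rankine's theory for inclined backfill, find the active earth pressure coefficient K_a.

0.273

K_a = cos β · (cos β − √(cos²β − cos²φ)) / (cos β + √(cos²β − cos²φ)).
cos β = 0.9885, cos φ = 0.8141, √(cos²β − cos²φ) = 0.5607.
K_a = 0.9885 × (0.9885 − 0.5607)/(0.9885 + 0.5607) = 0.2730.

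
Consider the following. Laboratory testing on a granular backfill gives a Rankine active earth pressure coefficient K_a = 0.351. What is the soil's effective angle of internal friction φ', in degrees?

K_a = tan²(45° − φ/2) ⇒ 45° − φ/2 = arctan(√0.351) = 30.64°.
φ = 2(45° − 30.64°) = 28.71°.

28.7°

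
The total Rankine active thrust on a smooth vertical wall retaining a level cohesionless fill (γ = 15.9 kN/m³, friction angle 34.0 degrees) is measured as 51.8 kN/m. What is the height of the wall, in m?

K_a = 0.2827. P_a = ½ K_a γ H² ⇒ H = √(2P_a/(K_a γ)).
H = √(2×51.8/(0.2827×15.9)) = 4.801 m.

4.80 m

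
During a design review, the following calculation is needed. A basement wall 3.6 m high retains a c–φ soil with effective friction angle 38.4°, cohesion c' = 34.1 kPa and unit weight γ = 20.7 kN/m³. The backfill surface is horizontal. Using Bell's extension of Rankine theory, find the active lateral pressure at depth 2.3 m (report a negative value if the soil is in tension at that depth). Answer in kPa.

K_a = (1 − sin φ)/(1 + sin φ) = 0.2337.
σ_a = K_a γ z − 2c√K_a = 0.2337×20.7×2.3 − 2×34.1×0.4834 = -21.84 kPa.

-21.8 kPa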